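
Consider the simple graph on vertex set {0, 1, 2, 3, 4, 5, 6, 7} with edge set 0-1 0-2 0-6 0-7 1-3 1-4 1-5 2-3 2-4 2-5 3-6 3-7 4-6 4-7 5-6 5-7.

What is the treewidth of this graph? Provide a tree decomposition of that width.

The largest bag has 5 vertices, giving width 4; this decomposition certifies tw(G) ≤ 4. For the lower bound: the 5 vertex sets {2,3}, {1,4}, {0,6}, {7}, {5} are disjoint, each induces a connected subgraph, and every pair is joined by at least one edge of G. Contracting each set to a single vertex therefore yields K_{5} as a minor, and since treewidth is minor-monotone, tw(G) ≥ tw(K_{5}) = 4. Therefore the treewidth is 4.

Treewidth 4.
Bags: B1 = {1, 2, 3, 6, 7}  B2 = {1, 2, 4, 6, 7}  B3 = {0, 1, 2, 6, 7}  B4 = {1, 2, 5, 6, 7}
Tree: B1–B2, B2–B3, B3–B4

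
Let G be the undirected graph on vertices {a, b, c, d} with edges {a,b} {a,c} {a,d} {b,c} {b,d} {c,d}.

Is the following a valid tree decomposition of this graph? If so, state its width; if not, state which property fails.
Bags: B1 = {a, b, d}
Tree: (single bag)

A tree decomposition must satisfy three properties: every vertex lies in some bag; for every edge, both endpoints lie together in some bag; and for every vertex, the bags containing it form a connected subtree. Here vertex c appears in no bag, so the decomposition is invalid.

No — vertex c appears in no bag.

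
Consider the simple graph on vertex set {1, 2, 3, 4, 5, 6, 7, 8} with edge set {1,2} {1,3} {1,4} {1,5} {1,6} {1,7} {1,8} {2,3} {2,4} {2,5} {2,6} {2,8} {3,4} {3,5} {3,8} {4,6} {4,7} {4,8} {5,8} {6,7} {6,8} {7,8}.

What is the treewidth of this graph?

A width-4 tree decomposition is:
Bags: B1 = {1, 2, 3, 4, 8}  B2 = {1, 2, 4, 6, 8}  B3 = {1, 2, 3, 5, 8}  B4 = {1, 4, 6, 7, 8}
Tree: B1–B2, B1–B3, B2–B4
Every bag has size at most 5, so the width is 5 − 1 = 4 and tw(G) ≤ 4. On the other hand G contains the 5-clique {1, 2, 3, 4, 8}. A clique must lie in a single bag of any decomposition, so no decomposition can have width below 4. Hence tw(G) = 4 exactly.

4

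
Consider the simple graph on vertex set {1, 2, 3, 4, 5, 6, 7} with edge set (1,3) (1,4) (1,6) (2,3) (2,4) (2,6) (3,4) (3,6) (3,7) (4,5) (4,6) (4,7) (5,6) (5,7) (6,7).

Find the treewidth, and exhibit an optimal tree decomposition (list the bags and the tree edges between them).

The largest bag has 4 vertices, giving width 3; this decomposition certifies tw(G) ≤ 3. Conversely, {1, 3, 4, 6} is a clique of size 4, and the vertices of any clique must share a bag in every tree decomposition; so some bag has ≥ 4 vertices and tw(G) ≥ 3. The upper and lower bounds meet at 3, so that is the treewidth.

Treewidth 3.
One optimal decomposition is:
Bags: B1 = {3, 4, 6, 7}  B2 = {1, 3, 4, 6}  B3 = {4, 5, 6, 7}  B4 = {2, 3, 4, 6}
Tree: B1–B2, B1–B3, B2–B4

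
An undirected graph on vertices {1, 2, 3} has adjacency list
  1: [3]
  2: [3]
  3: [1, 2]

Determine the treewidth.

1

A width-1 tree decomposition is:
Bags: B1 = {2, 3}  B2 = {1, 3}
Tree: B1–B2
Each bag holds 2 vertices, so the decomposition has width 1, which upper-bounds the treewidth. Since G has at least one edge (e.g. 3–2), it is not an edgeless graph, so tw(G) ≥ 1. Hence tw(G) = 1 exactly.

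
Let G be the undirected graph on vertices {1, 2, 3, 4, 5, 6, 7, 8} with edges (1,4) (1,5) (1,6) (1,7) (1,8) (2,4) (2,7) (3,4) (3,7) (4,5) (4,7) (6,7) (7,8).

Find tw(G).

2

A width-2 tree decomposition is:
Bags: B1 = {1, 4, 7}  B2 = {1, 6, 7}  B3 = {1, 7, 8}  B4 = {1, 4, 5}  B5 = {2, 4, 7}  B6 = {3, 4, 7}
Tree: B1–B2, B2–B3, B1–B4, B1–B5, B5–B6
Every bag has size at most 3, so the width is 3 − 1 = 2 and tw(G) ≤ 2. On the other hand G contains the 3-clique {1, 4, 5}. A clique must lie in a single bag of any decomposition, so no decomposition can have width below 2. Combining the bounds, tw(G) = 2.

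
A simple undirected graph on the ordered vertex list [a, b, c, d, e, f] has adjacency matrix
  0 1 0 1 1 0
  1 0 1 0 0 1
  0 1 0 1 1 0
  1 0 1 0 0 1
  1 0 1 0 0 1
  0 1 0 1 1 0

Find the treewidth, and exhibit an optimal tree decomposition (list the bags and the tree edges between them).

Treewidth 3.
Bags: B1 = {b, d, e, f}  B2 = {b, c, d, e}  B3 = {a, b, d, e}
Tree: B1–B2, B2–B3

The largest bag has 4 vertices, giving width 3; this decomposition certifies tw(G) ≤ 3. For the lower bound: the 4 vertex sets {e,f}, {c,d}, {b}, {a} are disjoint, each induces a connected subgraph, and every pair is joined by at least one edge of G. Contracting each set to a single vertex therefore yields K_{4} as a minor, and since treewidth is minor-monotone, tw(G) ≥ tw(K_{4}) = 3. Combining the bounds, tw(G) = 3.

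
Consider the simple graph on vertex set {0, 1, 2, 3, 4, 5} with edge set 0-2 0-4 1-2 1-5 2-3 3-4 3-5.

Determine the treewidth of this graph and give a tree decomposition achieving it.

Treewidth 2.
One such decomposition:
Bags: B1 = {1, 3, 5}  B2 = {1, 2, 3}  B3 = {2, 3, 4}  B4 = {0, 2, 4}
Tree: B1–B2, B2–B3, B3–B4

The largest bag has 3 vertices, giving width 2; this decomposition certifies tw(G) ≤ 2. Since 5–1–2–3–5 is a cycle in G, G is not acyclic. Forests are exactly the graphs of treewidth ≤ 1, so tw(G) ≥ 2. Combining the bounds, tw(G) = 2.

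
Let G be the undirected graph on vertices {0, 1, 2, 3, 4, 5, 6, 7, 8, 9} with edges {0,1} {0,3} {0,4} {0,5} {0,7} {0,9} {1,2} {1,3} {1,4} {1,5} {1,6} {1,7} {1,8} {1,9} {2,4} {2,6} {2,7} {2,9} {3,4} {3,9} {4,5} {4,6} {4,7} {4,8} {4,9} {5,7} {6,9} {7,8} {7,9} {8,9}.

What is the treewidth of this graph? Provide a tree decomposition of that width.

Each bag holds 5 vertices, so the decomposition has width 4, which upper-bounds the treewidth. On the other hand G contains the 5-clique {0, 1, 3, 4, 9}. A clique must lie in a single bag of any decomposition, so no decomposition can have width below 4. Therefore the treewidth is 4.

Treewidth 4.
One optimal decomposition is:
Bags: B1 = {1, 2, 4, 7, 9}  B2 = {1, 4, 7, 8, 9}  B3 = {0, 1, 4, 7, 9}  B4 = {0, 1, 4, 5, 7}  B5 = {0, 1, 3, 4, 9}  B6 = {1, 2, 4, 6, 9}
Tree: B1–B2, B1–B3, B3–B4, B3–B5, B1–B6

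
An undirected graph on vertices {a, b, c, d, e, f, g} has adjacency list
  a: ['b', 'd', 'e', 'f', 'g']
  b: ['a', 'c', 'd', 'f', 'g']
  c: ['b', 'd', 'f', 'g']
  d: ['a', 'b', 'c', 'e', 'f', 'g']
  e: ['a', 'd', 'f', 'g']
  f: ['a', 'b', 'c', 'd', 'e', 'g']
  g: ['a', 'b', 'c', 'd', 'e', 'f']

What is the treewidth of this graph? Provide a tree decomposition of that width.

The largest bag has 5 vertices, giving width 4; this decomposition certifies tw(G) ≤ 4. On the other hand G contains the 5-clique {b, c, d, f, g}. A clique must lie in a single bag of any decomposition, so no decomposition can have width below 4. Combining the bounds, tw(G) = 4.

Treewidth 4.
One optimal decomposition is:
Bags: B1 = {a, b, d, f, g}  B2 = {b, c, d, f, g}  B3 = {a, d, e, f, g}
Tree: B1–B2, B1–B3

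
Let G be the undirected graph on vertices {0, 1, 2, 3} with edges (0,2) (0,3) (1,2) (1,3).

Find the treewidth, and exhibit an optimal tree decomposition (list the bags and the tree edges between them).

Treewidth 2.
One optimal decomposition is:
Bags: B1 = {0, 1, 2}  B2 = {0, 1, 3}
Tree: B1–B2

Every bag has size at most 3, so the width is 3 − 1 = 2 and tw(G) ≤ 2. Since 1–2–0–3–1 is a cycle in G, G is not acyclic. Forests are exactly the graphs of treewidth ≤ 1, so tw(G) ≥ 2. The upper and lower bounds meet at 2, so that is the treewidth.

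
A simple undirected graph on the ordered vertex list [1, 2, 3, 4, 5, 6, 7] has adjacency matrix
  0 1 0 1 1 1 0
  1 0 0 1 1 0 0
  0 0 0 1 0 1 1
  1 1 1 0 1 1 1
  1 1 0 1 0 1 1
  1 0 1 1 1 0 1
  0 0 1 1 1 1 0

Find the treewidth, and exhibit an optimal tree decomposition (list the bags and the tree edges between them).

Each bag holds 4 vertices, so the decomposition has width 3, which upper-bounds the treewidth. On the other hand G contains the 4-clique {3, 4, 6, 7}. A clique must lie in a single bag of any decomposition, so no decomposition can have width below 3. Therefore the treewidth is 3.

Treewidth 3.
One such decomposition:
Bags: B1 = {4, 5, 6, 7}  B2 = {1, 4, 5, 6}  B3 = {1, 2, 4, 5}  B4 = {3, 4, 6, 7}
Tree: B1–B2, B2–B3, B1–B4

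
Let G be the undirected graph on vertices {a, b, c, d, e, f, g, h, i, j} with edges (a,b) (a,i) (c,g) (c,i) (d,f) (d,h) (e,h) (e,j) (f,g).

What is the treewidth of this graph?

A width-1 tree decomposition is:
Bags: B1 = {e, j}  B2 = {e, h}  B3 = {d, h}  B4 = {d, f}  B5 = {f, g}  B6 = {c, g}  B7 = {c, i}  B8 = {a, i}  B9 = {a, b}
Tree: B1–B2, B2–B3, B3–B4, B4–B5, B5–B6, B6–B7, B7–B8, B8–B9
Each bag holds 2 vertices, so the decomposition has width 1, which upper-bounds the treewidth. Since G has at least one edge (e.g. j–e), it is not an edgeless graph, so tw(G) ≥ 1. Therefore the treewidth is 1.

1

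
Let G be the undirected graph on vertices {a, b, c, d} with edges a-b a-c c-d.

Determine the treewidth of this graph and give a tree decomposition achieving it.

Every bag has size at most 2, so the width is 2 − 1 = 1 and tw(G) ≤ 1. Since G has at least one edge (e.g. d–c), it is not an edgeless graph, so tw(G) ≥ 1. Therefore the treewidth is 1.

Treewidth 1.
Bags: B1 = {c, d}  B2 = {a, c}  B3 = {a, b}
Tree: B1–B2, B2–B3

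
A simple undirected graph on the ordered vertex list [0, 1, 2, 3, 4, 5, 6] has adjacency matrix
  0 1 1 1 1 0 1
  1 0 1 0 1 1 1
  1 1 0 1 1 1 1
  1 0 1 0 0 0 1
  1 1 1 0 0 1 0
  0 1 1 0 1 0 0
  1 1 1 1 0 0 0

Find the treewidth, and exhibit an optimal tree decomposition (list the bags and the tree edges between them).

The largest bag has 4 vertices, giving width 3; this decomposition certifies tw(G) ≤ 3. Conversely, {0, 1, 2, 4} is a clique of size 4, and the vertices of any clique must share a bag in every tree decomposition; so some bag has ≥ 4 vertices and tw(G) ≥ 3. Therefore the treewidth is 3.

Treewidth 3.
One such decomposition:
Bags: B1 = {0, 1, 2, 4}  B2 = {0, 1, 2, 6}  B3 = {0, 2, 3, 6}  B4 = {1, 2, 4, 5}
Tree: B1–B2, B2–B3, B1–B4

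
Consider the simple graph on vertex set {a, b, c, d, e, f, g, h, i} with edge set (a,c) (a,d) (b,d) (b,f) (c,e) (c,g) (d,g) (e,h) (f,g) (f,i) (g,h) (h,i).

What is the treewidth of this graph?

A width-3 tree decomposition is:
Bags: B1 = {a, b, d, f}  B2 = {a, d, f, g}  B3 = {a, c, f, g}  B4 = {c, f, g, i}  B5 = {c, g, h, i}  B6 = {c, e, h, i}
Tree: B1–B2, B2–B3, B3–B4, B4–B5, B5–B6
Every bag has size at most 4, so the width is 4 − 1 = 3 and tw(G) ≤ 3. For the lower bound: the 4 vertex sets {a,b,d}, {f}, {g}, {c,e,h,i} are disjoint, each induces a connected subgraph, and every pair is joined by at least one edge of G. Contracting each set to a single vertex therefore yields K_{4} as a minor, and since treewidth is minor-monotone, tw(G) ≥ tw(K_{4}) = 3. Hence tw(G) = 3 exactly.

3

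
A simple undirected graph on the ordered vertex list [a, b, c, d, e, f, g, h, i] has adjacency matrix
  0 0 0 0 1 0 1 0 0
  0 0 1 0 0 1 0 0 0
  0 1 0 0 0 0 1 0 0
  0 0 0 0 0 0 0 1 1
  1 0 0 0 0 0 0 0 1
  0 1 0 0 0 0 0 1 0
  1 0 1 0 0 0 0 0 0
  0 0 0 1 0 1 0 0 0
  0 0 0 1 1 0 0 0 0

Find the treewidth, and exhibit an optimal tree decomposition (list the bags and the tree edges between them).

Treewidth 2.
One optimal decomposition is:
Bags: B1 = {d, f, h}  B2 = {d, f, i}  B3 = {e, f, i}  B4 = {a, e, f}  B5 = {a, f, g}  B6 = {c, f, g}  B7 = {b, c, f}
Tree: B1–B2, B2–B3, B3–B4, B4–B5, B5–B6, B6–B7

Each bag holds 3 vertices, so the decomposition has width 2, which upper-bounds the treewidth. For the lower bound, G contains the cycle f–h–d–i–e–a–g–c–b–f, so G is not a forest; only forests have treewidth ≤ 1, hence tw(G) ≥ 2. Combining the bounds, tw(G) = 2.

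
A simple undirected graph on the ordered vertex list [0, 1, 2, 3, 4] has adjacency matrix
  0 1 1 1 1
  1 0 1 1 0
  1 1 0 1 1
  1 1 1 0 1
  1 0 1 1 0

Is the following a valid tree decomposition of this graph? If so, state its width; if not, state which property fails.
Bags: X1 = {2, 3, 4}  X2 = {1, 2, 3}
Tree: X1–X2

A tree decomposition must satisfy three properties: every vertex lies in some bag; for every edge, both endpoints lie together in some bag; and for every vertex, the bags containing it form a connected subtree. Here vertex 0 appears in no bag, so the decomposition is invalid.

No — vertex 0 appears in no bag.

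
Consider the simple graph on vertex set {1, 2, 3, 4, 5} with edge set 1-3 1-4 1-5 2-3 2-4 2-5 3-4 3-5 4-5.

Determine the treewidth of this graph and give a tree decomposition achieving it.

Every bag has size at most 4, so the width is 4 − 1 = 3 and tw(G) ≤ 3. On the other hand G contains the 4-clique {1, 3, 4, 5}. A clique must lie in a single bag of any decomposition, so no decomposition can have width below 3. Hence tw(G) = 3 exactly.

Treewidth 3.
One such decomposition:
Bags: B1 = {2, 3, 4, 5}  B2 = {1, 3, 4, 5}
Tree: B1–B2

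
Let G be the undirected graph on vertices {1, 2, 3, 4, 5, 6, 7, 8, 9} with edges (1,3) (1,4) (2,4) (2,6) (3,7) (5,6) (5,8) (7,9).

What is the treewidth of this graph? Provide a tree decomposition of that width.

Treewidth 1.
One optimal decomposition is:
Bags: B1 = {5, 8}  B2 = {5, 6}  B3 = {2, 6}  B4 = {2, 4}  B5 = {1, 4}  B6 = {1, 3}  B7 = {3, 7}  B8 = {7, 9}
Tree: B1–B2, B2–B3, B3–B4, B4–B5, B5–B6, B6–B7, B7–B8

The largest bag has 2 vertices, giving width 1; this decomposition certifies tw(G) ≤ 1. Any graph with an edge has treewidth ≥ 1, and G has the edge 8–5. Therefore the treewidth is 1.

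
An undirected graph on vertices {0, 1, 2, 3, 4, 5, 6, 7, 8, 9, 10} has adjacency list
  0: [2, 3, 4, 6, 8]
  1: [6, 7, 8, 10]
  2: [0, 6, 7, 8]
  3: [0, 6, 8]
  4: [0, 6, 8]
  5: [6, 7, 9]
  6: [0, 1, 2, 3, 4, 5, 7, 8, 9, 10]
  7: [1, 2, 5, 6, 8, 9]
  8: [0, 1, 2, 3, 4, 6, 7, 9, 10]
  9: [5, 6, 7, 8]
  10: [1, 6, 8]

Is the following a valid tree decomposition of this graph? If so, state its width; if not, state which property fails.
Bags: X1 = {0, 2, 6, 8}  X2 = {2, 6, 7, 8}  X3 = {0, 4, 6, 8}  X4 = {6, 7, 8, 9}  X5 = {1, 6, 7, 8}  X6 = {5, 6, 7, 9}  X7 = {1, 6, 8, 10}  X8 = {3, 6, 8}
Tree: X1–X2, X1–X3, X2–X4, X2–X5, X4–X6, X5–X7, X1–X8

No — edge (0,3) lies in no bag.

A tree decomposition must satisfy three properties: every vertex lies in some bag; for every edge, both endpoints lie together in some bag; and for every vertex, the bags containing it form a connected subtree. Here edge (0,3) lies in no bag, so the decomposition is invalid.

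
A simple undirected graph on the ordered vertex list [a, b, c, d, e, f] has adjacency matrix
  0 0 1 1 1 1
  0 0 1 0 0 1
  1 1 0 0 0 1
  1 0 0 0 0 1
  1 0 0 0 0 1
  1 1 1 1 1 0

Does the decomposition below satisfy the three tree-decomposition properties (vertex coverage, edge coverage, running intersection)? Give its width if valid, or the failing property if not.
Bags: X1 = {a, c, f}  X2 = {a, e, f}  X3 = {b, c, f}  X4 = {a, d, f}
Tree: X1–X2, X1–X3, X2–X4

Yes; width 2.

Checking the three conditions: (i) the bags cover all of {a, b, c, d, e, f}; (ii) for each edge, some bag contains both endpoints; (iii) the bags containing any fixed vertex form a subtree. All hold, so the decomposition is valid with width 3 − 1 = 2.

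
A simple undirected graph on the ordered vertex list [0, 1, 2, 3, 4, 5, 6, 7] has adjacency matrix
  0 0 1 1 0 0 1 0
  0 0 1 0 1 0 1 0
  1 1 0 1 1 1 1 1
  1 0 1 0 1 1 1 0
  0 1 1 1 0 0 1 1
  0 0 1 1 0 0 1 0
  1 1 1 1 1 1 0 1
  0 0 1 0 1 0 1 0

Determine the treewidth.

3

A width-3 tree decomposition is:
Bags: B1 = {2, 4, 6, 7}  B2 = {2, 3, 4, 6}  B3 = {1, 2, 4, 6}  B4 = {0, 2, 3, 6}  B5 = {2, 3, 5, 6}
Tree: B1–B2, B1–B3, B2–B4, B2–B5
Each bag holds 4 vertices, so the decomposition has width 3, which upper-bounds the treewidth. On the other hand G contains the 4-clique {1, 2, 4, 6}. A clique must lie in a single bag of any decomposition, so no decomposition can have width below 3. The upper and lower bounds meet at 3, so that is the treewidth.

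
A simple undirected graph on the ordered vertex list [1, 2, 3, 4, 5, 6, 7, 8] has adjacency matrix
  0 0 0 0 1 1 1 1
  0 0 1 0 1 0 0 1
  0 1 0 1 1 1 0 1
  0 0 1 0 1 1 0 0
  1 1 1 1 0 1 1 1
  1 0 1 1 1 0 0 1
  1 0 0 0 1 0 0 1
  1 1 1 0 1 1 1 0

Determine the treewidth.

A width-3 tree decomposition is:
Bags: B1 = {1, 5, 6, 8}  B2 = {3, 5, 6, 8}  B3 = {3, 4, 5, 6}  B4 = {1, 5, 7, 8}  B5 = {2, 3, 5, 8}
Tree: B1–B2, B2–B3, B1–B4, B2–B5
The largest bag has 4 vertices, giving width 3; this decomposition certifies tw(G) ≤ 3. Conversely, {1, 5, 6, 8} is a clique of size 4, and the vertices of any clique must share a bag in every tree decomposition; so some bag has ≥ 4 vertices and tw(G) ≥ 3. Hence tw(G) = 3 exactly.

3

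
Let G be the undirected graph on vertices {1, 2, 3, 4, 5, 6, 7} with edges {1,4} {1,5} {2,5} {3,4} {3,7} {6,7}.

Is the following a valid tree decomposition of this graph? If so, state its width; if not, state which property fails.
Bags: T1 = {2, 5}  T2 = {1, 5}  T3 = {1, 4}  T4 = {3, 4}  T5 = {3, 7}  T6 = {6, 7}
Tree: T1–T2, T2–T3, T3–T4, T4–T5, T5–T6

Yes; width 1.

Every vertex of G appears in some bag (union = {1, 2, 3, 4, 5, 6, 7}); every edge is covered by a bag; and for each vertex v the set of bags containing v is connected in the bag tree. The decomposition is therefore valid. The largest bag has 2 vertices, so the width is 1.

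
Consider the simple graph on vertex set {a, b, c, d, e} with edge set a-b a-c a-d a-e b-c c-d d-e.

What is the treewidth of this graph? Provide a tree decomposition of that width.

Treewidth 2.
Bags: B1 = {a, b, c}  B2 = {a, c, d}  B3 = {a, d, e}
Tree: B1–B2, B2–B3

Every bag has size at most 3, so the width is 3 − 1 = 2 and tw(G) ≤ 2. Conversely, {a, d, e} is a clique of size 3, and the vertices of any clique must share a bag in every tree decomposition; so some bag has ≥ 3 vertices and tw(G) ≥ 2. Therefore the treewidth is 2.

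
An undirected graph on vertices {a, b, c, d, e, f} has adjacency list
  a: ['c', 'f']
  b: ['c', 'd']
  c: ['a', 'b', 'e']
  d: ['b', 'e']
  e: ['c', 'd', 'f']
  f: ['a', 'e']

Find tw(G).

A width-2 tree decomposition is:
Bags: B1 = {b, d, e}  B2 = {b, c, e}  B3 = {c, e, f}  B4 = {a, c, f}
Tree: B1–B2, B2–B3, B3–B4
Each bag holds 3 vertices, so the decomposition has width 2, which upper-bounds the treewidth. Since d–b–c–e–d is a cycle in G, G is not acyclic. Forests are exactly the graphs of treewidth ≤ 1, so tw(G) ≥ 2. Therefore the treewidth is 2.

2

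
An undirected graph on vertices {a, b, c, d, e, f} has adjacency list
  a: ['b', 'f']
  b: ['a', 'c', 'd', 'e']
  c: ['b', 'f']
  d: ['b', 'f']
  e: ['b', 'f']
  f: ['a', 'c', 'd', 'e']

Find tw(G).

A width-2 tree decomposition is:
Bags: B1 = {b, c, f}  B2 = {b, d, f}  B3 = {a, b, f}  B4 = {b, e, f}
Tree: B1–B2, B2–B3, B3–B4
The largest bag has 3 vertices, giving width 2; this decomposition certifies tw(G) ≤ 2. Since c–f–d–b–c is a cycle in G, G is not acyclic. Forests are exactly the graphs of treewidth ≤ 1, so tw(G) ≥ 2. Therefore the treewidth is 2.

2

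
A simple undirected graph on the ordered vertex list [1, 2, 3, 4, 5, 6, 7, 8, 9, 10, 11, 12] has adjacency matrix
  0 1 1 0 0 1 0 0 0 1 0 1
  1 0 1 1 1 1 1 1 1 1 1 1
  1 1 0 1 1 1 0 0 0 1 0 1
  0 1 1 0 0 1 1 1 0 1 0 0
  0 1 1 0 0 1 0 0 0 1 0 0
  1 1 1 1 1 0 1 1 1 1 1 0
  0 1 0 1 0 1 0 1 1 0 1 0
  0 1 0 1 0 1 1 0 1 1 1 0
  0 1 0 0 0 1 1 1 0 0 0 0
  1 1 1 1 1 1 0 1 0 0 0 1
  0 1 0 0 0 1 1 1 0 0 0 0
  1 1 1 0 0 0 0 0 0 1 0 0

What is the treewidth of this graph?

A width-4 tree decomposition is:
Bags: B1 = {2, 4, 6, 7, 8}  B2 = {2, 4, 6, 8, 10}  B3 = {2, 3, 4, 6, 10}  B4 = {1, 2, 3, 6, 10}  B5 = {2, 6, 7, 8, 9}  B6 = {2, 3, 5, 6, 10}  B7 = {2, 6, 7, 8, 11}  B8 = {1, 2, 3, 10, 12}
Tree: B1–B2, B2–B3, B3–B4, B1–B5, B3–B6, B5–B7, B4–B8
Every bag has size at most 5, so the width is 5 − 1 = 4 and tw(G) ≤ 4. Conversely, {1, 2, 3, 10, 12} is a clique of size 5, and the vertices of any clique must share a bag in every tree decomposition; so some bag has ≥ 5 vertices and tw(G) ≥ 4. Hence tw(G) = 4 exactly.

4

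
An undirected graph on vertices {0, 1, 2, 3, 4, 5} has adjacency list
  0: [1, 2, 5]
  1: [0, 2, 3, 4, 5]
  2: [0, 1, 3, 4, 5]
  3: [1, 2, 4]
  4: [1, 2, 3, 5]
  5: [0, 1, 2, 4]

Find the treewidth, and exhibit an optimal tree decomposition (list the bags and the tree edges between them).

Treewidth 3.
One optimal decomposition is:
Bags: B1 = {0, 1, 2, 5}  B2 = {1, 2, 4, 5}  B3 = {1, 2, 3, 4}
Tree: B1–B2, B2–B3

Every bag has size at most 4, so the width is 4 − 1 = 3 and tw(G) ≤ 3. For the lower bound, the 4 vertices {0, 1, 2, 5} are pairwise adjacent, and any tree decomposition puts a clique entirely inside one bag — forcing width ≥ 3. Therefore the treewidth is 3.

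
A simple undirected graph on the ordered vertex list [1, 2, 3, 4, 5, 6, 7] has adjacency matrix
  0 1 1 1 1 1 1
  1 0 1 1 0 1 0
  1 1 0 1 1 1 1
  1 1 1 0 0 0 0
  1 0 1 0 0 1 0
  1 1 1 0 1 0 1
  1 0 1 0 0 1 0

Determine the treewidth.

3

A width-3 tree decomposition is:
Bags: B1 = {1, 3, 6, 7}  B2 = {1, 3, 5, 6}  B3 = {1, 2, 3, 6}  B4 = {1, 2, 3, 4}
Tree: B1–B2, B1–B3, B3–B4
The largest bag has 4 vertices, giving width 3; this decomposition certifies tw(G) ≤ 3. On the other hand G contains the 4-clique {1, 2, 3, 4}. A clique must lie in a single bag of any decomposition, so no decomposition can have width below 3. Combining the bounds, tw(G) = 3.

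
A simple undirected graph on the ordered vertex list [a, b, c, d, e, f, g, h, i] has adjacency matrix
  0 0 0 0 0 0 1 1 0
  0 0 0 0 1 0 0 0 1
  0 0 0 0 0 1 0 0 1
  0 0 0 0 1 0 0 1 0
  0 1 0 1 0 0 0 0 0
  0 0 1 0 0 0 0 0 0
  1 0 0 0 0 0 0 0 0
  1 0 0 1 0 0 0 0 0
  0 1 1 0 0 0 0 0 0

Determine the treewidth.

A width-1 tree decomposition is:
Bags: B1 = {c, f}  B2 = {c, i}  B3 = {b, i}  B4 = {b, e}  B5 = {d, e}  B6 = {d, h}  B7 = {a, h}  B8 = {a, g}
Tree: B1–B2, B2–B3, B3–B4, B4–B5, B5–B6, B6–B7, B7–B8
Every bag has size at most 2, so the width is 2 − 1 = 1 and tw(G) ≤ 1. Any graph with an edge has treewidth ≥ 1, and G has the edge f–c. Therefore the treewidth is 1.

1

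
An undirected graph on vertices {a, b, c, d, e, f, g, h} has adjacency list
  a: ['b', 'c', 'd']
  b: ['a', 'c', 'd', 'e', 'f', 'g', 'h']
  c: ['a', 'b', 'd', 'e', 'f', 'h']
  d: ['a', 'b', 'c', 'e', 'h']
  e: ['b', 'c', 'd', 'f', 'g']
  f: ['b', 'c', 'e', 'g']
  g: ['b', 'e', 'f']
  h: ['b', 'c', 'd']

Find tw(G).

A width-3 tree decomposition is:
Bags: B1 = {a, b, c, d}  B2 = {b, c, d, e}  B3 = {b, c, e, f}  B4 = {b, e, f, g}  B5 = {b, c, d, h}
Tree: B1–B2, B2–B3, B3–B4, B2–B5
Each bag holds 4 vertices, so the decomposition has width 3, which upper-bounds the treewidth. On the other hand G contains the 4-clique {b, e, f, g}. A clique must lie in a single bag of any decomposition, so no decomposition can have width below 3. Therefore the treewidth is 3.

3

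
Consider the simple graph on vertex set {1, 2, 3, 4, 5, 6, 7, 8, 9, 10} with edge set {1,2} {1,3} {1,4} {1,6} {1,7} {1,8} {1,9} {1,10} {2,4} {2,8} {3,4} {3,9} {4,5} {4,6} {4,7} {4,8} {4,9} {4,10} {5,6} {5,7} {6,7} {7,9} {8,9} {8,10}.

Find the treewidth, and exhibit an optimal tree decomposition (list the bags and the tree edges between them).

Treewidth 3.
Bags: B1 = {1, 4, 8, 10}  B2 = {1, 4, 8, 9}  B3 = {1, 3, 4, 9}  B4 = {1, 4, 7, 9}  B5 = {1, 4, 6, 7}  B6 = {4, 5, 6, 7}  B7 = {1, 2, 4, 8}
Tree: B1–B2, B2–B3, B2–B4, B4–B5, B5–B6, B2–B7

Each bag holds 4 vertices, so the decomposition has width 3, which upper-bounds the treewidth. On the other hand G contains the 4-clique {1, 4, 8, 9}. A clique must lie in a single bag of any decomposition, so no decomposition can have width below 3. Therefore the treewidth is 3.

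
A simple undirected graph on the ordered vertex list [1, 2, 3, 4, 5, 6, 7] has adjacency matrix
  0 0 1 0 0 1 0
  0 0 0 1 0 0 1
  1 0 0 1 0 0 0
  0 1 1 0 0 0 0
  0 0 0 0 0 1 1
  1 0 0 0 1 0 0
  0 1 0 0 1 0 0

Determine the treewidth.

2

A width-2 tree decomposition is:
Bags: B1 = {1, 3, 6}  B2 = {3, 4, 6}  B3 = {2, 4, 6}  B4 = {2, 6, 7}  B5 = {5, 6, 7}
Tree: B1–B2, B2–B3, B3–B4, B4–B5
Each bag holds 3 vertices, so the decomposition has width 2, which upper-bounds the treewidth. The edges 6–1–3–4–2–7–5–6 form a cycle, so G is not a tree and its treewidth is at least 2. Hence tw(G) = 2 exactly.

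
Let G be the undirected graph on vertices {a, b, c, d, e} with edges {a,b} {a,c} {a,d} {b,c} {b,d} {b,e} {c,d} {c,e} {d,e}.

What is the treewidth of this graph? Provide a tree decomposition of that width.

Treewidth 3.
One such decomposition:
Bags: B1 = {a, b, c, d}  B2 = {b, c, d, e}
Tree: B1–B2

The largest bag has 4 vertices, giving width 3; this decomposition certifies tw(G) ≤ 3. For the lower bound, the 4 vertices {b, c, d, e} are pairwise adjacent, and any tree decomposition puts a clique entirely inside one bag — forcing width ≥ 3. Therefore the treewidth is 3.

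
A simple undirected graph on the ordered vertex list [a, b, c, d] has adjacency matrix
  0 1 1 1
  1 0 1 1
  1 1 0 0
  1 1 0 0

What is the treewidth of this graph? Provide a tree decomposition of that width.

Treewidth 2.
Bags: B1 = {a, b, c}  B2 = {a, b, d}
Tree: B1–B2

Each bag holds 3 vertices, so the decomposition has width 2, which upper-bounds the treewidth. Conversely, {a, b, d} is a clique of size 3, and the vertices of any clique must share a bag in every tree decomposition; so some bag has ≥ 3 vertices and tw(G) ≥ 2. Hence tw(G) = 2 exactly.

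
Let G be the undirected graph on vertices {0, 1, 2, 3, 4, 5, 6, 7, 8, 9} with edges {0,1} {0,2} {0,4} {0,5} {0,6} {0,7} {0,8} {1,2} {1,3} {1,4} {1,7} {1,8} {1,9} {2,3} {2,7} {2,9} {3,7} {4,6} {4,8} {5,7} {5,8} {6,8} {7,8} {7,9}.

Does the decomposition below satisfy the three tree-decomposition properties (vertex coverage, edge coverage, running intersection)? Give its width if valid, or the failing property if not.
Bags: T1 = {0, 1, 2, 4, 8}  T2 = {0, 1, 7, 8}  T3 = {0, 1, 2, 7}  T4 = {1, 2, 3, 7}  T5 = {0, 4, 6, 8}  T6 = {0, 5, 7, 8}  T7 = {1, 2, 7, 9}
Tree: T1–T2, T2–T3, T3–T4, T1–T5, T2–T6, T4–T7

No — bags containing vertex 2 are not connected in the tree.

A tree decomposition must satisfy three properties: every vertex lies in some bag; for every edge, both endpoints lie together in some bag; and for every vertex, the bags containing it form a connected subtree. Here bags containing vertex 2 are not connected in the tree, so the decomposition is invalid.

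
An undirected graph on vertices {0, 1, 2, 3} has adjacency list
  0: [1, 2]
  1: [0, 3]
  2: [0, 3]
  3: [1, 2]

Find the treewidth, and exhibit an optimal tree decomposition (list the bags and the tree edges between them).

Every bag has size at most 3, so the width is 3 − 1 = 2 and tw(G) ≤ 2. Since 1–0–2–3–1 is a cycle in G, G is not acyclic. Forests are exactly the graphs of treewidth ≤ 1, so tw(G) ≥ 2. Therefore the treewidth is 2.

Treewidth 2.
Bags: B1 = {0, 1, 2}  B2 = {1, 2, 3}
Tree: B1–B2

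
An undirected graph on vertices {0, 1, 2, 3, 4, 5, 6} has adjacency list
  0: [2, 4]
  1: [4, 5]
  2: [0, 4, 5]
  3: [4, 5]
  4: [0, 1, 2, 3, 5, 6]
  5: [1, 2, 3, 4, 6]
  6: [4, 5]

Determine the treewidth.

2

A width-2 tree decomposition is:
Bags: B1 = {1, 4, 5}  B2 = {2, 4, 5}  B3 = {0, 2, 4}  B4 = {4, 5, 6}  B5 = {3, 4, 5}
Tree: B1–B2, B2–B3, B2–B4, B4–B5
Every bag has size at most 3, so the width is 3 − 1 = 2 and tw(G) ≤ 2. For the lower bound, the 3 vertices {0, 2, 4} are pairwise adjacent, and any tree decomposition puts a clique entirely inside one bag — forcing width ≥ 2. Combining the bounds, tw(G) = 2.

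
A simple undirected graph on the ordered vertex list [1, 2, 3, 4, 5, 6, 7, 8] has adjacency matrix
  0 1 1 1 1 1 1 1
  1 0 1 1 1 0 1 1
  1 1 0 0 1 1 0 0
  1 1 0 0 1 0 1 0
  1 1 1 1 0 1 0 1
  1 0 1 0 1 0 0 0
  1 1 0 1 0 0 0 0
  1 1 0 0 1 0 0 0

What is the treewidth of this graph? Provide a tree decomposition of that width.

Treewidth 3.
One such decomposition:
Bags: B1 = {1, 2, 3, 5}  B2 = {1, 3, 5, 6}  B3 = {1, 2, 4, 5}  B4 = {1, 2, 4, 7}  B5 = {1, 2, 5, 8}
Tree: B1–B2, B1–B3, B3–B4, B1–B5

Every bag has size at most 4, so the width is 4 − 1 = 3 and tw(G) ≤ 3. For the lower bound, the 4 vertices {1, 2, 5, 8} are pairwise adjacent, and any tree decomposition puts a clique entirely inside one bag — forcing width ≥ 3. Hence tw(G) = 3 exactly.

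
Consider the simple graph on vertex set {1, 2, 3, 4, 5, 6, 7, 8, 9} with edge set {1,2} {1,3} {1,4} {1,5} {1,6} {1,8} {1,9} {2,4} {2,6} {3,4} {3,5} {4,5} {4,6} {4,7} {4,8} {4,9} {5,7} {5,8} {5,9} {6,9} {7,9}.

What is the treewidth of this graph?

A width-3 tree decomposition is:
Bags: B1 = {1, 3, 4, 5}  B2 = {1, 4, 5, 9}  B3 = {1, 4, 6, 9}  B4 = {1, 4, 5, 8}  B5 = {1, 2, 4, 6}  B6 = {4, 5, 7, 9}
Tree: B1–B2, B2–B3, B1–B4, B3–B5, B2–B6
Each bag holds 4 vertices, so the decomposition has width 3, which upper-bounds the treewidth. Conversely, {1, 2, 4, 6} is a clique of size 4, and the vertices of any clique must share a bag in every tree decomposition; so some bag has ≥ 4 vertices and tw(G) ≥ 3. Hence tw(G) = 3 exactly.

3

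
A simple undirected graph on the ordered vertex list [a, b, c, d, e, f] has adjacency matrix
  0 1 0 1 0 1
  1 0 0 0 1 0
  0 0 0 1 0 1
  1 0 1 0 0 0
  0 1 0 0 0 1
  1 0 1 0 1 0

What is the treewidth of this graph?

A width-2 tree decomposition is:
Bags: B1 = {b, e, f}  B2 = {a, b, f}  B3 = {a, c, f}  B4 = {a, c, d}
Tree: B1–B2, B2–B3, B3–B4
The largest bag has 3 vertices, giving width 2; this decomposition certifies tw(G) ≤ 2. The edges e–b–a–f–e form a cycle, so G is not a tree and its treewidth is at least 2. Combining the bounds, tw(G) = 2.

2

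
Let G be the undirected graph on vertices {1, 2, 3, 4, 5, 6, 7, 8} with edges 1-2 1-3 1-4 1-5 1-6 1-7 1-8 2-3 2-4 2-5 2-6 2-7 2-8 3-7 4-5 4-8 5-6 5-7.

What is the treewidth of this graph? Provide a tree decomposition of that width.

Treewidth 3.
One such decomposition:
Bags: B1 = {1, 2, 4, 5}  B2 = {1, 2, 5, 7}  B3 = {1, 2, 3, 7}  B4 = {1, 2, 4, 8}  B5 = {1, 2, 5, 6}
Tree: B1–B2, B2–B3, B1–B4, B1–B5

The largest bag has 4 vertices, giving width 3; this decomposition certifies tw(G) ≤ 3. On the other hand G contains the 4-clique {1, 2, 4, 8}. A clique must lie in a single bag of any decomposition, so no decomposition can have width below 3. Hence tw(G) = 3 exactly.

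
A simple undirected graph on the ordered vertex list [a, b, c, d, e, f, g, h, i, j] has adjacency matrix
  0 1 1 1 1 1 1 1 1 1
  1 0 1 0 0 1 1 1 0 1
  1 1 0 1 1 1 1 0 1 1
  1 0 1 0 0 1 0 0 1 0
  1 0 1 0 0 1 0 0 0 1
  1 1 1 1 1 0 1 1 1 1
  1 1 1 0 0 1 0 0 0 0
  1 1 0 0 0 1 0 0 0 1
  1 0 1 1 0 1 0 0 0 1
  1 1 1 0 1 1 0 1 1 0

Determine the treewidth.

4

A width-4 tree decomposition is:
Bags: B1 = {a, c, f, i, j}  B2 = {a, b, c, f, j}  B3 = {a, b, c, f, g}  B4 = {a, c, e, f, j}  B5 = {a, c, d, f, i}  B6 = {a, b, f, h, j}
Tree: B1–B2, B2–B3, B2–B4, B1–B5, B2–B6
The largest bag has 5 vertices, giving width 4; this decomposition certifies tw(G) ≤ 4. On the other hand G contains the 5-clique {a, b, f, h, j}. A clique must lie in a single bag of any decomposition, so no decomposition can have width below 4. Combining the bounds, tw(G) = 4.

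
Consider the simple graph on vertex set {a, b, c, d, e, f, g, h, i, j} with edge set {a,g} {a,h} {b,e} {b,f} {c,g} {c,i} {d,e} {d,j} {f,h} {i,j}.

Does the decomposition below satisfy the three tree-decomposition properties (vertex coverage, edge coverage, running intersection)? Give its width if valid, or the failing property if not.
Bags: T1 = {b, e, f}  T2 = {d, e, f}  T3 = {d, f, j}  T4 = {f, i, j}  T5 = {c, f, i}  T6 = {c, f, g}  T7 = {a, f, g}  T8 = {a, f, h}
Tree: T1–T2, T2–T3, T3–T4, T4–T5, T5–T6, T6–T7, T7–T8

Yes; width 2.

Every vertex of G appears in some bag (union = {a, b, c, d, e, f, g, h, i, j}); every edge is covered by a bag; and for each vertex v the set of bags containing v is connected in the bag tree. The decomposition is therefore valid. The largest bag has 3 vertices, so the width is 2.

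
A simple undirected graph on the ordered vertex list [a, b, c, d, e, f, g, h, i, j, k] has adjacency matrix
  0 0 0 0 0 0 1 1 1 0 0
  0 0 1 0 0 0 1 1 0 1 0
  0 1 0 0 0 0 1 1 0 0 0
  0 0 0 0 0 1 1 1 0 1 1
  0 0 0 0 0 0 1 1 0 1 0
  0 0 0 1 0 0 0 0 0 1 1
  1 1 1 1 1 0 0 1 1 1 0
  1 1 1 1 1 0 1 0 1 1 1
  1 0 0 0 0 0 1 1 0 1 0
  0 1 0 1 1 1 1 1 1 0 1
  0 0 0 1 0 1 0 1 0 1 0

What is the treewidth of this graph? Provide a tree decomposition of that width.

Treewidth 3.
One such decomposition:
Bags: B1 = {g, h, i, j}  B2 = {a, g, h, i}  B3 = {d, g, h, j}  B4 = {d, h, j, k}  B5 = {d, f, j, k}  B6 = {b, g, h, j}  B7 = {b, c, g, h}  B8 = {e, g, h, j}
Tree: B1–B2, B1–B3, B3–B4, B4–B5, B3–B6, B6–B7, B1–B8

Each bag holds 4 vertices, so the decomposition has width 3, which upper-bounds the treewidth. For the lower bound, the 4 vertices {d, g, h, j} are pairwise adjacent, and any tree decomposition puts a clique entirely inside one bag — forcing width ≥ 3. Therefore the treewidth is 3.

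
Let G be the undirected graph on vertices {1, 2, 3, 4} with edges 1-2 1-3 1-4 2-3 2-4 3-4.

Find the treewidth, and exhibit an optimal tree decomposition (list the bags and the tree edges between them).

Treewidth 3.
Bags: B1 = {1, 2, 3, 4}
Tree: (single bag)

With just one bag of size 4, the width is 4 − 1 = 3, so tw(G) ≤ 3. For the lower bound, the 4 vertices {1, 2, 3, 4} are pairwise adjacent, and any tree decomposition puts a clique entirely inside one bag — forcing width ≥ 3. Therefore the treewidth is 3.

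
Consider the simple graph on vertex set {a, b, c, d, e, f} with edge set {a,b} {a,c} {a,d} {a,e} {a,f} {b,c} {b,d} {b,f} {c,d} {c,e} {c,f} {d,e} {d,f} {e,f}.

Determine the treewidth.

4

A width-4 tree decomposition is:
Bags: B1 = {a, c, d, e, f}  B2 = {a, b, c, d, f}
Tree: B1–B2
Each bag holds 5 vertices, so the decomposition has width 4, which upper-bounds the treewidth. For the lower bound, the 5 vertices {a, c, d, e, f} are pairwise adjacent, and any tree decomposition puts a clique entirely inside one bag — forcing width ≥ 4. The upper and lower bounds meet at 4, so that is the treewidth.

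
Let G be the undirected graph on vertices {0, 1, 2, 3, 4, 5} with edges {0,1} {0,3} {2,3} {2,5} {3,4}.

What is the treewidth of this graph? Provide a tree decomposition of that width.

Each bag holds 2 vertices, so the decomposition has width 1, which upper-bounds the treewidth. Since G has at least one edge (e.g. 2–3), it is not an edgeless graph, so tw(G) ≥ 1. Hence tw(G) = 1 exactly.

Treewidth 1.
Bags: B1 = {2, 3}  B2 = {0, 3}  B3 = {2, 5}  B4 = {3, 4}  B5 = {0, 1}
Tree: B1–B2, B1–B3, B2–B4, B2–B5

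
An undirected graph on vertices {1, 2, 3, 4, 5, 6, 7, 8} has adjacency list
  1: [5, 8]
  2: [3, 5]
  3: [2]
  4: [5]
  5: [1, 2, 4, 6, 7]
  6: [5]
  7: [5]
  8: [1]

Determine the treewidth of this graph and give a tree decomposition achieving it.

Treewidth 1.
One such decomposition:
Bags: B1 = {1, 5}  B2 = {2, 5}  B3 = {1, 8}  B4 = {2, 3}  B5 = {5, 6}  B6 = {5, 7}  B7 = {4, 5}
Tree: B1–B2, B1–B3, B2–B4, B1–B5, B2–B6, B2–B7

The largest bag has 2 vertices, giving width 1; this decomposition certifies tw(G) ≤ 1. Any graph with an edge has treewidth ≥ 1, and G has the edge 5–1. Combining the bounds, tw(G) = 1.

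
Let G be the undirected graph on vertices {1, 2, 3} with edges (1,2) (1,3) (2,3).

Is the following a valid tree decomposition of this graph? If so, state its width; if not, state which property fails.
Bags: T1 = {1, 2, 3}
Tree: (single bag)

Yes; width 2.

Checking the three conditions: (i) the bags cover all of {1, 2, 3}; (ii) for each edge, some bag contains both endpoints; (iii) the bags containing any fixed vertex form a subtree. All hold, so the decomposition is valid with width 3 − 1 = 2.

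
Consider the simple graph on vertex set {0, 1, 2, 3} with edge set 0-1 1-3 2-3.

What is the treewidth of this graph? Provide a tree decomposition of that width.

The largest bag has 2 vertices, giving width 1; this decomposition certifies tw(G) ≤ 1. Any graph with an edge has treewidth ≥ 1, and G has the edge 0–1. The upper and lower bounds meet at 1, so that is the treewidth.

Treewidth 1.
Bags: B1 = {0, 1}  B2 = {1, 3}  B3 = {2, 3}
Tree: B1–B2, B2–B3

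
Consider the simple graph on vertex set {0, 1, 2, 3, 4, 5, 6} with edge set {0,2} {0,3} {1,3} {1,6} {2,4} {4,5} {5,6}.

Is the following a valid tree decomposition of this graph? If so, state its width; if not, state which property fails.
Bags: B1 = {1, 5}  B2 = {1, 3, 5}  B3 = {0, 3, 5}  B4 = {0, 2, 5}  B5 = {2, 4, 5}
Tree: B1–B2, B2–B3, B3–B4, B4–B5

A tree decomposition must satisfy three properties: every vertex lies in some bag; for every edge, both endpoints lie together in some bag; and for every vertex, the bags containing it form a connected subtree. Here vertex 6 appears in no bag, so the decomposition is invalid.

No — vertex 6 appears in no bag.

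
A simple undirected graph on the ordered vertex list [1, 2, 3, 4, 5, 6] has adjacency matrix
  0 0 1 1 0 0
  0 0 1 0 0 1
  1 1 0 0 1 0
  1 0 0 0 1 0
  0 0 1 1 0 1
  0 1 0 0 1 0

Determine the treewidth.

A width-2 tree decomposition is:
Bags: B1 = {2, 5, 6}  B2 = {2, 3, 5}  B3 = {3, 4, 5}  B4 = {1, 3, 4}
Tree: B1–B2, B2–B3, B3–B4
Each bag holds 3 vertices, so the decomposition has width 2, which upper-bounds the treewidth. For the lower bound, G contains the cycle 6–2–3–5–6, so G is not a forest; only forests have treewidth ≤ 1, hence tw(G) ≥ 2. The upper and lower bounds meet at 2, so that is the treewidth.

2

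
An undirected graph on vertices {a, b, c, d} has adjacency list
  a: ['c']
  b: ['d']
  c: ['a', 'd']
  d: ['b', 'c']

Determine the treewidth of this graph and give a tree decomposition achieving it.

Treewidth 1.
One such decomposition:
Bags: B1 = {b, d}  B2 = {c, d}  B3 = {a, c}
Tree: B1–B2, B2–B3

Each bag holds 2 vertices, so the decomposition has width 1, which upper-bounds the treewidth. Any graph with an edge has treewidth ≥ 1, and G has the edge d–b. The upper and lower bounds meet at 1, so that is the treewidth.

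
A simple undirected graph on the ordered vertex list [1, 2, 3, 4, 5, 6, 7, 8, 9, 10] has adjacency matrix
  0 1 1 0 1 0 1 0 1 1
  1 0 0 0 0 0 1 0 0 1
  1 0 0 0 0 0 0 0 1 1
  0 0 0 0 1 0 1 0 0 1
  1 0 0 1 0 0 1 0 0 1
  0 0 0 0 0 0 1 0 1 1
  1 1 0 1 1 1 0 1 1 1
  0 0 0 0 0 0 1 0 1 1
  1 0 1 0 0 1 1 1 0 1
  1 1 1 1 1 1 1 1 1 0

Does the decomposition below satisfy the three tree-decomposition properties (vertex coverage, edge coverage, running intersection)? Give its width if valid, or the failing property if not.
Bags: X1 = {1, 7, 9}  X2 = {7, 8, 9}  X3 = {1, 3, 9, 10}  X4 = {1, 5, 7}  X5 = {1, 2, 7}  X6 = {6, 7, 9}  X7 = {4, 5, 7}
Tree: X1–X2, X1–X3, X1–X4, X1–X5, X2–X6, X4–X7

No — edge (10,7) lies in no bag.

A tree decomposition must satisfy three properties: every vertex lies in some bag; for every edge, both endpoints lie together in some bag; and for every vertex, the bags containing it form a connected subtree. Here edge (10,7) lies in no bag, so the decomposition is invalid.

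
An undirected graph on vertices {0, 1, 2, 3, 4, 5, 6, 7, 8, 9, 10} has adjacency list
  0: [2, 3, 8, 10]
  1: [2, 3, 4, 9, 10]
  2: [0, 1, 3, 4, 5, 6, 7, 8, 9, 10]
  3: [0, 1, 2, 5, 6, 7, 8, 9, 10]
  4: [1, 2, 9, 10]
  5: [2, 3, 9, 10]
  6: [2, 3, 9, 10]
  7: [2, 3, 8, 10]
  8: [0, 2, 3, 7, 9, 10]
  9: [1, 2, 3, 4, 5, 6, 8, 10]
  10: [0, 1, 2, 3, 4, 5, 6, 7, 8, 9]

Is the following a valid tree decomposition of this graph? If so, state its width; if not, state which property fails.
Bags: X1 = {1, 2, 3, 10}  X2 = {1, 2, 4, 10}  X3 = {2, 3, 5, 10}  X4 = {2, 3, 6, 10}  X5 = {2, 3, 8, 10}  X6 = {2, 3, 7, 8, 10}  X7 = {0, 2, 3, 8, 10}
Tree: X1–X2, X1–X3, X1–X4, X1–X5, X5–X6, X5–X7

No — vertex 9 appears in no bag.

A tree decomposition must satisfy three properties: every vertex lies in some bag; for every edge, both endpoints lie together in some bag; and for every vertex, the bags containing it form a connected subtree. Here vertex 9 appears in no bag, so the decomposition is invalid.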